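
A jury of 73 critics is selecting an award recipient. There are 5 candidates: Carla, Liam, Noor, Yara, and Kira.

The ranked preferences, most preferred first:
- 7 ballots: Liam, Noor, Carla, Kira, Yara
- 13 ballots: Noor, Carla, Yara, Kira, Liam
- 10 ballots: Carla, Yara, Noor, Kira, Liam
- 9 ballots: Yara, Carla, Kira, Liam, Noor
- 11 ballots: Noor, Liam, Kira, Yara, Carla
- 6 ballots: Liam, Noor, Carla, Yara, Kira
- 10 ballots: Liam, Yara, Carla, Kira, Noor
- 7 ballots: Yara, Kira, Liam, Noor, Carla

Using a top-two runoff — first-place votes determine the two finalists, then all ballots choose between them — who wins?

Liam

Round 1 first-place votes: Carla 10, Liam 23, Noor 24, Yara 16, Kira 0. Noor and Liam advance.
Runoff: Noor is ranked above Liam on 34 ballots, Liam above Noor on 39.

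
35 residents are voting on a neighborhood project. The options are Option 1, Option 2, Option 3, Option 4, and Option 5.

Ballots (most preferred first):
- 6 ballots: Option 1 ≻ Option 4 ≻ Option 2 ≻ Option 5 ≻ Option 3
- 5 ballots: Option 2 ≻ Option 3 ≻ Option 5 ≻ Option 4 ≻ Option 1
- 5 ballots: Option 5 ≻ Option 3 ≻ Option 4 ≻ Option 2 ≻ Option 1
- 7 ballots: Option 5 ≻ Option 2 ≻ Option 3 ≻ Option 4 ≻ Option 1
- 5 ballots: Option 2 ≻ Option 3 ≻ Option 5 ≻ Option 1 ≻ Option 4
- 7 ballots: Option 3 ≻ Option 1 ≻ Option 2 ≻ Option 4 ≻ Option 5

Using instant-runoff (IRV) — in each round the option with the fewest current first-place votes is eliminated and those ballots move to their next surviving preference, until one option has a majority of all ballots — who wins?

Option 2

Round 1: Option 1 6, Option 2 10, Option 3 7, Option 4 0, Option 5 12. Option 4 eliminated.
Round 2: Option 1 6, Option 2 10, Option 3 7, Option 5 12. Option 1 eliminated.
Round 3: Option 2 16, Option 3 7, Option 5 12. Option 3 eliminated.
Round 4: Option 2 23, Option 5 12. Option 2 has a majority (≥18).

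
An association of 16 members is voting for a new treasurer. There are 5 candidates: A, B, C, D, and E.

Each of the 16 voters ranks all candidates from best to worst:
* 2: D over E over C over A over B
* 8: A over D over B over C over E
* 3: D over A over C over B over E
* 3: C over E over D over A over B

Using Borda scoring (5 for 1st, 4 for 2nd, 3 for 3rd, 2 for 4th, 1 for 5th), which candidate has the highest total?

A: 2×2 + 8×5 + 3×4 + 3×2 = 62
B: 2×1 + 8×3 + 3×2 + 3×1 = 35
C: 2×3 + 8×2 + 3×3 + 3×5 = 46
D: 2×5 + 8×4 + 3×5 + 3×3 = 66
E: 2×4 + 8×1 + 3×1 + 3×4 = 31

D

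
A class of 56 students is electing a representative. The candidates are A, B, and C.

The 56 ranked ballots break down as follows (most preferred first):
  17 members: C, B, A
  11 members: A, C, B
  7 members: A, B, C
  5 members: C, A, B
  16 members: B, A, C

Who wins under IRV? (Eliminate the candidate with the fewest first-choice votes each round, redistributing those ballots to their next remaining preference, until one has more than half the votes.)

Round 1: A 18, B 16, C 22. B eliminated.
Round 2: A 34, C 22. A has a majority (≥29).

A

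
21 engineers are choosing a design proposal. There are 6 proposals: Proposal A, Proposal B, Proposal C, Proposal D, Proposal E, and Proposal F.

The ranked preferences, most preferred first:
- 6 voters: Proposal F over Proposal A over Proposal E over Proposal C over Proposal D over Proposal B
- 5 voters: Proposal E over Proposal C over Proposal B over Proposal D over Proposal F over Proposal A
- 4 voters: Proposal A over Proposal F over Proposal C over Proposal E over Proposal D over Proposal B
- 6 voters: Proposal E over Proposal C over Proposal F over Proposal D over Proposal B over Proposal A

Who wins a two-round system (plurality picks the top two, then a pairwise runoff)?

Proposal E

Round 1 first-place votes: Proposal A 4, Proposal B 0, Proposal C 0, Proposal D 0, Proposal E 11, Proposal F 6. Proposal E and Proposal F advance.
Runoff: Proposal E is ranked above Proposal F on 11 ballots, Proposal F above Proposal E on 10.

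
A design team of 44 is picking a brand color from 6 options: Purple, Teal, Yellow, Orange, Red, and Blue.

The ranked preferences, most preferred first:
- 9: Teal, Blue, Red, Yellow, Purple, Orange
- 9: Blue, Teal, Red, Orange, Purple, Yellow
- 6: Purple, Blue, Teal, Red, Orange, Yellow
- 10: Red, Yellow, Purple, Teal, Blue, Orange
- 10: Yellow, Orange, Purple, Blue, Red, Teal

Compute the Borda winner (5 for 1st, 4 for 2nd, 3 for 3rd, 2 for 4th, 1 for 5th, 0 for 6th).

Blue

Purple: 9×1 + 9×1 + 6×5 + 10×3 + 10×3 = 108
Teal: 9×5 + 9×4 + 6×3 + 10×2 + 10×0 = 119
Yellow: 9×2 + 9×0 + 6×0 + 10×4 + 10×5 = 108
Orange: 9×0 + 9×2 + 6×1 + 10×0 + 10×4 = 64
Red: 9×3 + 9×3 + 6×2 + 10×5 + 10×1 = 126
Blue: 9×4 + 9×5 + 6×4 + 10×1 + 10×2 = 135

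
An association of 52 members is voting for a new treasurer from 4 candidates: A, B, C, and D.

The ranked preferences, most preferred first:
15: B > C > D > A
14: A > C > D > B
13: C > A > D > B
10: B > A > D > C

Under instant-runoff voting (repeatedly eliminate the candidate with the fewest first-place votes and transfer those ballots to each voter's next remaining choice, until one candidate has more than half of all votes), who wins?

A

Round 1: A 14, B 25, C 13, D 0. D eliminated.
Round 2: A 14, B 25, C 13. C eliminated.
Round 3: A 27, B 25. A has a majority (≥27).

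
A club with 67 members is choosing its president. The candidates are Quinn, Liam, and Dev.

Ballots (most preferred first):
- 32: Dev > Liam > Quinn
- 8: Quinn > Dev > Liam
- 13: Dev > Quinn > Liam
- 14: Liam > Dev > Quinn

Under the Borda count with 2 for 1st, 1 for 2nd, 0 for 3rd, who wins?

Dev

Quinn: 32×0 + 8×2 + 13×1 + 14×0 = 29
Liam: 32×1 + 8×0 + 13×0 + 14×2 = 60
Dev: 32×2 + 8×1 + 13×2 + 14×1 = 112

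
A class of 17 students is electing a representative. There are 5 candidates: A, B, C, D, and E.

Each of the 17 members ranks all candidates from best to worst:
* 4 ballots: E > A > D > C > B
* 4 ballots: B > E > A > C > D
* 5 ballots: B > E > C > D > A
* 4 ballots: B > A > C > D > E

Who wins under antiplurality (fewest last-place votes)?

Last-place votes: A 5, B 4, C 0, D 4, E 4.

C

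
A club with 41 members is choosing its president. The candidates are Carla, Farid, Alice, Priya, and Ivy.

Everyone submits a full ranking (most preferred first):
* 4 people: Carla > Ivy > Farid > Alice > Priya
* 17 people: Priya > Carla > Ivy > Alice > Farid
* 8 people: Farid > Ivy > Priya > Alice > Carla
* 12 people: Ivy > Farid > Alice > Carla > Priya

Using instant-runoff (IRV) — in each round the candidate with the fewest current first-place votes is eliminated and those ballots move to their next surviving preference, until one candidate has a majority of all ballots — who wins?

Ivy

Round 1: Carla 4, Farid 8, Alice 0, Priya 17, Ivy 12. Alice eliminated.
Round 2: Carla 4, Farid 8, Priya 17, Ivy 12. Carla eliminated.
Round 3: Farid 8, Priya 17, Ivy 16. Farid eliminated.
Round 4: Priya 17, Ivy 24. Ivy has a majority (≥21).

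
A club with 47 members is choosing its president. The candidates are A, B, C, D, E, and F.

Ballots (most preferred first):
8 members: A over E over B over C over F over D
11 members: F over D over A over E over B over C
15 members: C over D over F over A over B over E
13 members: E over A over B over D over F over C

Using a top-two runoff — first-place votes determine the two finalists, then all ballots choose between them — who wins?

E

Round 1 first-place votes: A 8, B 0, C 15, D 0, E 13, F 11. C and E advance.
Runoff: C is ranked above E on 15 ballots, E above C on 32.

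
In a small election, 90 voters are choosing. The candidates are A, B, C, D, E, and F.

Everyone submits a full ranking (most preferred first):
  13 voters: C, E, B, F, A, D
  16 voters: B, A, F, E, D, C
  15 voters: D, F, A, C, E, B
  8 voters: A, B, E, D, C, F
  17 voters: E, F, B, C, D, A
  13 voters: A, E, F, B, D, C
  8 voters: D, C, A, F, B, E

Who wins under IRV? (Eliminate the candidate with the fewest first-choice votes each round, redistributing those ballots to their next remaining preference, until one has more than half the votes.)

A

Round 1: A 21, B 16, C 13, D 23, E 17, F 0. F eliminated.
Round 2: A 21, B 16, C 13, D 23, E 17. C eliminated.
Round 3: A 21, B 16, D 23, E 30. B eliminated.
Round 4: A 37, D 23, E 30. D eliminated.
Round 5: A 60, E 30. A has a majority (≥46).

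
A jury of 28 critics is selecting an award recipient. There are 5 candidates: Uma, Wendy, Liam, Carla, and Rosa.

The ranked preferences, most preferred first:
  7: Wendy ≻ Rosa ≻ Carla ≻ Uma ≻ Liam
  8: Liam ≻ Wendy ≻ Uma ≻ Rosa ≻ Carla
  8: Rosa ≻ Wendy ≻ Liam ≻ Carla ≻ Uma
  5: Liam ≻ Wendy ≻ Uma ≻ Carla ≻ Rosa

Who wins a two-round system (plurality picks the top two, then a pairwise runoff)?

Rosa

Round 1 first-place votes: Uma 0, Wendy 7, Liam 13, Carla 0, Rosa 8. Liam and Rosa advance.
Runoff: Liam is ranked above Rosa on 13 ballots, Rosa above Liam on 15.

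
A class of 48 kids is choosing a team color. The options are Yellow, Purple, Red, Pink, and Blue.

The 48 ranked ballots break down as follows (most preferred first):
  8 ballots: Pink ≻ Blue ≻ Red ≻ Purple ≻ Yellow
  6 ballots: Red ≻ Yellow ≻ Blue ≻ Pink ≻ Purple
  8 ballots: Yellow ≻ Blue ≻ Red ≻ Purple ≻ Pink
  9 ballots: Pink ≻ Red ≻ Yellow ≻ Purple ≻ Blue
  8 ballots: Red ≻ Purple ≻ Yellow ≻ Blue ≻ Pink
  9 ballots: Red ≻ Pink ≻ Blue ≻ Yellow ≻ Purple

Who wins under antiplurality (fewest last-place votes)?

Red

Last-place votes: Yellow 8, Purple 15, Red 0, Pink 16, Blue 9.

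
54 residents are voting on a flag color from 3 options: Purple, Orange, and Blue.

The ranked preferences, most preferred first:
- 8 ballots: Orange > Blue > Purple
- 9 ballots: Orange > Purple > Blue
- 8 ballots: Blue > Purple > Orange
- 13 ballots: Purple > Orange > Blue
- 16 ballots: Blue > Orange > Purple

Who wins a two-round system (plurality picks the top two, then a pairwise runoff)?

Round 1 first-place votes: Purple 13, Orange 17, Blue 24. Blue and Orange advance.
Runoff: Blue is ranked above Orange on 24 ballots, Orange above Blue on 30.

Orange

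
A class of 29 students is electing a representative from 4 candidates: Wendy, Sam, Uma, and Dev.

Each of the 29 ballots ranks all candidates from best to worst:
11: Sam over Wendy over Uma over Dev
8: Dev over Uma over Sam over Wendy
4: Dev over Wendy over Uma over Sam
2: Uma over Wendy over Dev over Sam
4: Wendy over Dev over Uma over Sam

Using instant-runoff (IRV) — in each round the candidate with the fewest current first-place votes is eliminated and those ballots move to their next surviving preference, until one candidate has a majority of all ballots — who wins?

Round 1: Wendy 4, Sam 11, Uma 2, Dev 12. Uma eliminated.
Round 2: Wendy 6, Sam 11, Dev 12. Wendy eliminated.
Round 3: Sam 11, Dev 18. Dev has a majority (≥15).

Dev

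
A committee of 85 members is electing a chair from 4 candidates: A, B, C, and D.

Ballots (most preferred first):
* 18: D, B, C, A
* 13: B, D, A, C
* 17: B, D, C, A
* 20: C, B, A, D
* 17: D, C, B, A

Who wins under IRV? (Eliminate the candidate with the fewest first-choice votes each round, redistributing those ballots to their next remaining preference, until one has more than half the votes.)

B

Round 1: A 0, B 30, C 20, D 35. A eliminated.
Round 2: B 30, C 20, D 35. C eliminated.
Round 3: B 50, D 35. B has a majority (≥43).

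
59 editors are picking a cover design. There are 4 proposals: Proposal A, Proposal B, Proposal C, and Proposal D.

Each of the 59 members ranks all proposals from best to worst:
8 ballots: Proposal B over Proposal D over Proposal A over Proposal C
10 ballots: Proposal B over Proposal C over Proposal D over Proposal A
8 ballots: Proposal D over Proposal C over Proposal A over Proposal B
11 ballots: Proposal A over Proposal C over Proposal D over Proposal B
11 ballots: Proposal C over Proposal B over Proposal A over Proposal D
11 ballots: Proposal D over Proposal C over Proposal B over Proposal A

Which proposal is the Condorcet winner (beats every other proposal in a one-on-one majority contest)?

Proposal C vs Proposal A: 40–19
Proposal C vs Proposal B: 41–18
Proposal C vs Proposal D: 32–27
Proposal C beats every other proposal.

Proposal C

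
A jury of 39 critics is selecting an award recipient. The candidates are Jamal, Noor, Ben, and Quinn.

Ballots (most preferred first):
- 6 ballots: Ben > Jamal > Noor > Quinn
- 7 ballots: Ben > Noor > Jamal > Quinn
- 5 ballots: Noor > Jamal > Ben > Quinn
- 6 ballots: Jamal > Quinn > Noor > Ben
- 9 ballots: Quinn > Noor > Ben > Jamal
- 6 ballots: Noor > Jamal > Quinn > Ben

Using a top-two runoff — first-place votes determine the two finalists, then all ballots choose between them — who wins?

Round 1 first-place votes: Jamal 6, Noor 11, Ben 13, Quinn 9. Ben and Noor advance.
Runoff: Ben is ranked above Noor on 13 ballots, Noor above Ben on 26.

Noor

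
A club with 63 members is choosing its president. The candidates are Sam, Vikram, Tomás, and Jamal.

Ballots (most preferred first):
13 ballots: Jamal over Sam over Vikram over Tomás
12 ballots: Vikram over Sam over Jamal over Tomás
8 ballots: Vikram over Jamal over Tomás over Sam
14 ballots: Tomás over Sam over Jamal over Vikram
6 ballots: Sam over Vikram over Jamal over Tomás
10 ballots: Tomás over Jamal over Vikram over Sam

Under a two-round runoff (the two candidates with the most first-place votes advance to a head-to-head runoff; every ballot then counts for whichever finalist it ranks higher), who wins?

Vikram

Round 1 first-place votes: Sam 6, Vikram 20, Tomás 24, Jamal 13. Tomás and Vikram advance.
Runoff: Tomás is ranked above Vikram on 24 ballots, Vikram above Tomás on 39.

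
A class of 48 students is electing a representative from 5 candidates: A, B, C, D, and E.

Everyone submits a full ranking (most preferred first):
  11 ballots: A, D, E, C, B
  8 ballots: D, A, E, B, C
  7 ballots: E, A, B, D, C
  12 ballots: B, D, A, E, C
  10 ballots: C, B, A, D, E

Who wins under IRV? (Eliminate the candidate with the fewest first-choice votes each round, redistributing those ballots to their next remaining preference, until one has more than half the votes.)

Round 1: A 11, B 12, C 10, D 8, E 7. E eliminated.
Round 2: A 18, B 12, C 10, D 8. D eliminated.
Round 3: A 26, B 12, C 10. A has a majority (≥25).

A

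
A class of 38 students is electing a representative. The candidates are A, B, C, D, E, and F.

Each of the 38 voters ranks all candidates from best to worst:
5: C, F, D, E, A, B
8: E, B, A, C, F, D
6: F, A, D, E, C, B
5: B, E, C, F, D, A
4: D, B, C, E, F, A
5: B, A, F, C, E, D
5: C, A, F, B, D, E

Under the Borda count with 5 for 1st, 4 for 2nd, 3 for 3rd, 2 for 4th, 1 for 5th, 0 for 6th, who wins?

A: 5×1 + 8×3 + 6×4 + 5×0 + 4×0 + 5×4 + 5×4 = 93
B: 5×0 + 8×4 + 6×0 + 5×5 + 4×4 + 5×5 + 5×2 = 108
C: 5×5 + 8×2 + 6×1 + 5×3 + 4×3 + 5×2 + 5×5 = 109
D: 5×3 + 8×0 + 6×3 + 5×1 + 4×5 + 5×0 + 5×1 = 63
E: 5×2 + 8×5 + 6×2 + 5×4 + 4×2 + 5×1 + 5×0 = 95
F: 5×4 + 8×1 + 6×5 + 5×2 + 4×1 + 5×3 + 5×3 = 102

C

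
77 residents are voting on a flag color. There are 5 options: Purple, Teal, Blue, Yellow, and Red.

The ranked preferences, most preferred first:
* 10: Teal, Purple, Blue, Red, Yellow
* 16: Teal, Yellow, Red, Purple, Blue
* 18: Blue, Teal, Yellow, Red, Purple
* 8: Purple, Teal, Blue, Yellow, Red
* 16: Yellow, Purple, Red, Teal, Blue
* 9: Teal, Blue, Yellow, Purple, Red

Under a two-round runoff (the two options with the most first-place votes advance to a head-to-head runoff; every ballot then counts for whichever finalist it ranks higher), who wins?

Teal

Round 1 first-place votes: Purple 8, Teal 35, Blue 18, Yellow 16, Red 0. Teal and Blue advance.
Runoff: Teal is ranked above Blue on 59 ballots, Blue above Teal on 18.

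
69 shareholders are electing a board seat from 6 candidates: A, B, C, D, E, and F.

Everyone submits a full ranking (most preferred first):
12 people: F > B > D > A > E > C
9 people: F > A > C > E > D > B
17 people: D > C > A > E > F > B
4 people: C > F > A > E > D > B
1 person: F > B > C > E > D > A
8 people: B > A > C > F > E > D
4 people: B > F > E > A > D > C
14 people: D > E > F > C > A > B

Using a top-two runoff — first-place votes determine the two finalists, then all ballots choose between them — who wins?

F

Round 1 first-place votes: A 0, B 12, C 4, D 31, E 0, F 22. D and F advance.
Runoff: D is ranked above F on 31 ballots, F above D on 38.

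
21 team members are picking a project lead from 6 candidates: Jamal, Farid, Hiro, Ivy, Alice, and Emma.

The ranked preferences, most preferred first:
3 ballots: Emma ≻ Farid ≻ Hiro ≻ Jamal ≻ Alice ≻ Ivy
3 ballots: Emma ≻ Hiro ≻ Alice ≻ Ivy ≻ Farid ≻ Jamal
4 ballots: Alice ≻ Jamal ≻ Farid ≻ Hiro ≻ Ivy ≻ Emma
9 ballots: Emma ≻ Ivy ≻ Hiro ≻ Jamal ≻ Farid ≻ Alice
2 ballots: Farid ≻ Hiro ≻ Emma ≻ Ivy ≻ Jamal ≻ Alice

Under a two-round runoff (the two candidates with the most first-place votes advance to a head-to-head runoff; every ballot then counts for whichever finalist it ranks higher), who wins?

Round 1 first-place votes: Jamal 0, Farid 2, Hiro 0, Ivy 0, Alice 4, Emma 15. Emma and Alice advance.
Runoff: Emma is ranked above Alice on 17 ballots, Alice above Emma on 4.

Emma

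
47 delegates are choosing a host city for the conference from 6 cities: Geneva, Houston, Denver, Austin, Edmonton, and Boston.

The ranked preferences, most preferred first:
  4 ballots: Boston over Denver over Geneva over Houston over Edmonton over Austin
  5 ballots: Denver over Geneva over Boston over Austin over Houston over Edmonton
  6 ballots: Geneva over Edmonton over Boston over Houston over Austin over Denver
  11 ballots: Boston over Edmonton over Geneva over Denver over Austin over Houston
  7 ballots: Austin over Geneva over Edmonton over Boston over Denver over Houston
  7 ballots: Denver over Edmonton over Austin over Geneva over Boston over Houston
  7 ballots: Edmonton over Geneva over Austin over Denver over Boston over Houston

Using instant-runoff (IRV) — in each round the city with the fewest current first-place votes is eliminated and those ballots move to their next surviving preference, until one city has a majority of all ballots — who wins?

Round 1: Geneva 6, Houston 0, Denver 12, Austin 7, Edmonton 7, Boston 15. Houston eliminated.
Round 2: Geneva 6, Denver 12, Austin 7, Edmonton 7, Boston 15. Geneva eliminated.
Round 3: Denver 12, Austin 7, Edmonton 13, Boston 15. Austin eliminated.
Round 4: Denver 12, Edmonton 20, Boston 15. Denver eliminated.
Round 5: Edmonton 27, Boston 20. Edmonton has a majority (≥24).

Edmonton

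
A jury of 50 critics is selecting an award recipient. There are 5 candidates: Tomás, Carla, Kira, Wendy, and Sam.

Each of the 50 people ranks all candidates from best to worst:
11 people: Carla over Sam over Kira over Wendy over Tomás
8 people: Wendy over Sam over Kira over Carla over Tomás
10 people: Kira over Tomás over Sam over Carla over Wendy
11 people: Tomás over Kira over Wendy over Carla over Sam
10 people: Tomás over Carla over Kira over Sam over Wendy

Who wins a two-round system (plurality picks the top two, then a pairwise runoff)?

Round 1 first-place votes: Tomás 21, Carla 11, Kira 10, Wendy 8, Sam 0. Tomás and Carla advance.
Runoff: Tomás is ranked above Carla on 31 ballots, Carla above Tomás on 19.

Tomás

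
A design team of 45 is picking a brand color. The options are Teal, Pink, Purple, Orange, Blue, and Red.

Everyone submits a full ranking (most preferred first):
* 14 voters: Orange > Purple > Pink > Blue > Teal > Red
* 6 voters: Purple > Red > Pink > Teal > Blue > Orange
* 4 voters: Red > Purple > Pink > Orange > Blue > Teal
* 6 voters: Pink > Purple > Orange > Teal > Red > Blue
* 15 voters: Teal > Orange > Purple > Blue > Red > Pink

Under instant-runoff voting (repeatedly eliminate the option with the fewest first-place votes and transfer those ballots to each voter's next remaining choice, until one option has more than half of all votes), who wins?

Round 1: Teal 15, Pink 6, Purple 6, Orange 14, Blue 0, Red 4. Blue eliminated.
Round 2: Teal 15, Pink 6, Purple 6, Orange 14, Red 4. Red eliminated.
Round 3: Teal 15, Pink 6, Purple 10, Orange 14. Pink eliminated.
Round 4: Teal 15, Purple 16, Orange 14. Orange eliminated.
Round 5: Teal 15, Purple 30. Purple has a majority (≥23).

Purple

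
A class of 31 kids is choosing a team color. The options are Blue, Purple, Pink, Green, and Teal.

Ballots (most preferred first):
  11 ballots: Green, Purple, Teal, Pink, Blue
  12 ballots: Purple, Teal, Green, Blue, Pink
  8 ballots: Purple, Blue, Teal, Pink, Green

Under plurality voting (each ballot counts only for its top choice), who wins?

Purple

First-place votes: Blue 0, Purple 20, Pink 0, Green 11, Teal 0.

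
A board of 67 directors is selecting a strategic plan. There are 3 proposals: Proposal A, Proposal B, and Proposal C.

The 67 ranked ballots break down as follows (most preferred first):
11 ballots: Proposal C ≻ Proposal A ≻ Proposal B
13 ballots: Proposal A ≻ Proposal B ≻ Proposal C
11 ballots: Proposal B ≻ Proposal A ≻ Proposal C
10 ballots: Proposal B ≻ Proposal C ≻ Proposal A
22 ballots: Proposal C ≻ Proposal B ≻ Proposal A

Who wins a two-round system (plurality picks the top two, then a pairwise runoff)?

Round 1 first-place votes: Proposal A 13, Proposal B 21, Proposal C 33. Proposal C and Proposal B advance.
Runoff: Proposal C is ranked above Proposal B on 33 ballots, Proposal B above Proposal C on 34.

Proposal B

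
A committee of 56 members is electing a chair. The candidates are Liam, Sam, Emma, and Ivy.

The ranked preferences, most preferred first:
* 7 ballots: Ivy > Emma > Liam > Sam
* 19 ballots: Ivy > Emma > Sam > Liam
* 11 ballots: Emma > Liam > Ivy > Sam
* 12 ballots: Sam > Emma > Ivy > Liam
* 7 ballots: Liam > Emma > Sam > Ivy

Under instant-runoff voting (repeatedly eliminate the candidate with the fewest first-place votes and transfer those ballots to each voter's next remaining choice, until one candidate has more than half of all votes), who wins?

Round 1: Liam 7, Sam 12, Emma 11, Ivy 26. Liam eliminated.
Round 2: Sam 12, Emma 18, Ivy 26. Sam eliminated.
Round 3: Emma 30, Ivy 26. Emma has a majority (≥29).

Emma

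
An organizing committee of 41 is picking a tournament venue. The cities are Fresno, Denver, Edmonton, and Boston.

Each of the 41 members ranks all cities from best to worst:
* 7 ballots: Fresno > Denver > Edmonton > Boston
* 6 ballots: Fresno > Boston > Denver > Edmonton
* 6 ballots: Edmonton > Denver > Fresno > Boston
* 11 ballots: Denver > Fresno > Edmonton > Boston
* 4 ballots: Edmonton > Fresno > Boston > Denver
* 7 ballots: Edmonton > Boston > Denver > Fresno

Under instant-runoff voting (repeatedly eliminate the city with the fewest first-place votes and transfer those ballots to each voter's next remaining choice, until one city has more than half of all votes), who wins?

Fresno

Round 1: Fresno 13, Denver 11, Edmonton 17, Boston 0. Boston eliminated.
Round 2: Fresno 13, Denver 11, Edmonton 17. Denver eliminated.
Round 3: Fresno 24, Edmonton 17. Fresno has a majority (≥21).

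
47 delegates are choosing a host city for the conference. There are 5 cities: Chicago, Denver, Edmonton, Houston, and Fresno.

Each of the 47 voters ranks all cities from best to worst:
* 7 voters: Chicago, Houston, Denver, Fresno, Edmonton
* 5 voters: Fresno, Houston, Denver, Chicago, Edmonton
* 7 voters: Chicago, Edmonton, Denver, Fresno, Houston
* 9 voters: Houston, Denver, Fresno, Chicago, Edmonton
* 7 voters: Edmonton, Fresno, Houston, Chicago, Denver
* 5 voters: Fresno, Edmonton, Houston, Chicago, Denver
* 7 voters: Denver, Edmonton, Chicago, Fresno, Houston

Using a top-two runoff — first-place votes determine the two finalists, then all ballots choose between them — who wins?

Round 1 first-place votes: Chicago 14, Denver 7, Edmonton 7, Houston 9, Fresno 10. Chicago and Fresno advance.
Runoff: Chicago is ranked above Fresno on 21 ballots, Fresno above Chicago on 26.

Fresno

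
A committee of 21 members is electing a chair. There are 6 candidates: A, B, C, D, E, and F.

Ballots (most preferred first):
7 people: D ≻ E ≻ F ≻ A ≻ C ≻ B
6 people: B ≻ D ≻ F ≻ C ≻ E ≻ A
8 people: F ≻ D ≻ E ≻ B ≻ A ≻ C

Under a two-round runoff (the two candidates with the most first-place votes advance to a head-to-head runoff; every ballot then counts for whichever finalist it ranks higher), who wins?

Round 1 first-place votes: A 0, B 6, C 0, D 7, E 0, F 8. F and D advance.
Runoff: F is ranked above D on 8 ballots, D above F on 13.

D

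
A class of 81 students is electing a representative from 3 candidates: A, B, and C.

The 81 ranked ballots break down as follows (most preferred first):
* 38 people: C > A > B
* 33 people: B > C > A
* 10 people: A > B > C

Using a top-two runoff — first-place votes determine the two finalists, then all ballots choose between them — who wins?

Round 1 first-place votes: A 10, B 33, C 38. C and B advance.
Runoff: C is ranked above B on 38 ballots, B above C on 43.

B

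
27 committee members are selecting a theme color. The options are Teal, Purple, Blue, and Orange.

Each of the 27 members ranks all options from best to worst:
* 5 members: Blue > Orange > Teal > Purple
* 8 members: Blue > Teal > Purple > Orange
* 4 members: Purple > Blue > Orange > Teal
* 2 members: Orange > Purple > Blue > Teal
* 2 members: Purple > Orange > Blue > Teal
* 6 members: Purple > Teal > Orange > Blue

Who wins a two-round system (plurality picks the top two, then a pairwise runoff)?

Purple

Round 1 first-place votes: Teal 0, Purple 12, Blue 13, Orange 2. Blue and Purple advance.
Runoff: Blue is ranked above Purple on 13 ballots, Purple above Blue on 14.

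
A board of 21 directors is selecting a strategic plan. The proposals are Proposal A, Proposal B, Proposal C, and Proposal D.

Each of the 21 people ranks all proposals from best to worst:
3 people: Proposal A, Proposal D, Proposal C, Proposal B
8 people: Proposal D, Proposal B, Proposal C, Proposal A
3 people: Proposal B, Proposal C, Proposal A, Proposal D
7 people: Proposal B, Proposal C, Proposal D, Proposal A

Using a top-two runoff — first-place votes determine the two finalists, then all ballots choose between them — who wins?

Round 1 first-place votes: Proposal A 3, Proposal B 10, Proposal C 0, Proposal D 8. Proposal B and Proposal D advance.
Runoff: Proposal B is ranked above Proposal D on 10 ballots, Proposal D above Proposal B on 11.

Proposal D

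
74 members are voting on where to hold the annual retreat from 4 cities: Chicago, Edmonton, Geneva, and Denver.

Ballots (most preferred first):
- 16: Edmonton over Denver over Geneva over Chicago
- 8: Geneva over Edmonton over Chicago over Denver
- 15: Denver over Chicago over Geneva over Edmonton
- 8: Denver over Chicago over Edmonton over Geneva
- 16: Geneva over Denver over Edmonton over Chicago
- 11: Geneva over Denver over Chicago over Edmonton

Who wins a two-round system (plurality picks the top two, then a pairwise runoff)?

Denver

Round 1 first-place votes: Chicago 0, Edmonton 16, Geneva 35, Denver 23. Geneva and Denver advance.
Runoff: Geneva is ranked above Denver on 35 ballots, Denver above Geneva on 39.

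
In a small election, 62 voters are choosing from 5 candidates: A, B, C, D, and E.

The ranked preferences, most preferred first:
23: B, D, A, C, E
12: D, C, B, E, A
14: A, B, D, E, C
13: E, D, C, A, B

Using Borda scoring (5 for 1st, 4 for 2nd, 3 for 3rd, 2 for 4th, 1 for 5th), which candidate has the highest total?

D

A: 23×3 + 12×1 + 14×5 + 13×2 = 177
B: 23×5 + 12×3 + 14×4 + 13×1 = 220
C: 23×2 + 12×4 + 14×1 + 13×3 = 147
D: 23×4 + 12×5 + 14×3 + 13×4 = 246
E: 23×1 + 12×2 + 14×2 + 13×5 = 140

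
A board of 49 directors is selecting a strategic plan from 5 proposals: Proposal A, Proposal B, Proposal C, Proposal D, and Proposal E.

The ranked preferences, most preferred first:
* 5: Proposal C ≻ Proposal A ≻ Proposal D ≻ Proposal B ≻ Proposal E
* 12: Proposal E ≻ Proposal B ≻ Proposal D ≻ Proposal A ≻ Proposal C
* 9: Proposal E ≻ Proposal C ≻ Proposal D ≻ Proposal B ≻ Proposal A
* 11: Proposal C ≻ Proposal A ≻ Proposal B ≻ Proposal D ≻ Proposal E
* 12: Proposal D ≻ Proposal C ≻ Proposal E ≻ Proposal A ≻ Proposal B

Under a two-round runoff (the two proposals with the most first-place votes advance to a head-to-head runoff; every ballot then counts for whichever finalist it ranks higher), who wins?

Proposal C

Round 1 first-place votes: Proposal A 0, Proposal B 0, Proposal C 16, Proposal D 12, Proposal E 21. Proposal E and Proposal C advance.
Runoff: Proposal E is ranked above Proposal C on 21 ballots, Proposal C above Proposal E on 28.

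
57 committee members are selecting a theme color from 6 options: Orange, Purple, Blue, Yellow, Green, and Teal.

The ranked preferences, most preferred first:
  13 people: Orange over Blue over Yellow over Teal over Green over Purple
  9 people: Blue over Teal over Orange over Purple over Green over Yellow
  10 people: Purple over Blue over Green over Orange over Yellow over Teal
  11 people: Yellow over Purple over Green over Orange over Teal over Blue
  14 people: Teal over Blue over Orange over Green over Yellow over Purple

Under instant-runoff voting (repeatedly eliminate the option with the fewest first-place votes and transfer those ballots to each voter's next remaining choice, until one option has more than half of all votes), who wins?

Orange

Round 1: Orange 13, Purple 10, Blue 9, Yellow 11, Green 0, Teal 14. Green eliminated.
Round 2: Orange 13, Purple 10, Blue 9, Yellow 11, Teal 14. Blue eliminated.
Round 3: Orange 13, Purple 10, Yellow 11, Teal 23. Purple eliminated.
Round 4: Orange 23, Yellow 11, Teal 23. Yellow eliminated.
Round 5: Orange 34, Teal 23. Orange has a majority (≥29).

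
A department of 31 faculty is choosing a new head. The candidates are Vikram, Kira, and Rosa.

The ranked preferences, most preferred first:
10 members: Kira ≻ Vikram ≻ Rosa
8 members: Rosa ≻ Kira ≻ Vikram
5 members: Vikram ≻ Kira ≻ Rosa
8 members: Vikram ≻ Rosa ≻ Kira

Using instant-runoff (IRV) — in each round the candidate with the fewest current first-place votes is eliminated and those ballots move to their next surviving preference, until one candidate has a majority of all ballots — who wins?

Kira

Round 1: Vikram 13, Kira 10, Rosa 8. Rosa eliminated.
Round 2: Vikram 13, Kira 18. Kira has a majority (≥16).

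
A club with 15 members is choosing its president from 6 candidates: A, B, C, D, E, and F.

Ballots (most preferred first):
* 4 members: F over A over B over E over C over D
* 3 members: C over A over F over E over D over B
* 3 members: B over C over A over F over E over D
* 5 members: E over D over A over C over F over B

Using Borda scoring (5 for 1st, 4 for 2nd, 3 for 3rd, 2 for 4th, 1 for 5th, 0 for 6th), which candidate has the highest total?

A: 4×4 + 3×4 + 3×3 + 5×3 = 52
B: 4×3 + 3×0 + 3×5 + 5×0 = 27
C: 4×1 + 3×5 + 3×4 + 5×2 = 41
D: 4×0 + 3×1 + 3×0 + 5×4 = 23
E: 4×2 + 3×2 + 3×1 + 5×5 = 42
F: 4×5 + 3×3 + 3×2 + 5×1 = 40

A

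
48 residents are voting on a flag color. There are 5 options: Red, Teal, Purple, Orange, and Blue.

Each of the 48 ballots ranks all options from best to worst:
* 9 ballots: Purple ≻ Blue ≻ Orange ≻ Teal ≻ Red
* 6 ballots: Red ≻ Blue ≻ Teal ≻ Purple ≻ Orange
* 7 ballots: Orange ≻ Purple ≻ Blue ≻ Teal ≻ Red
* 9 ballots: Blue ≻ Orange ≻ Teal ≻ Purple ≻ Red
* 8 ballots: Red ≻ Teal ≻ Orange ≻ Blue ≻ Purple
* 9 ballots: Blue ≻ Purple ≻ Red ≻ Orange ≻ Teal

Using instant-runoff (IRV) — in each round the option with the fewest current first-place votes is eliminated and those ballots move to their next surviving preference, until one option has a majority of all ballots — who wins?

Round 1: Red 14, Teal 0, Purple 9, Orange 7, Blue 18. Teal eliminated.
Round 2: Red 14, Purple 9, Orange 7, Blue 18. Orange eliminated.
Round 3: Red 14, Purple 16, Blue 18. Red eliminated.
Round 4: Purple 16, Blue 32. Blue has a majority (≥25).

Blue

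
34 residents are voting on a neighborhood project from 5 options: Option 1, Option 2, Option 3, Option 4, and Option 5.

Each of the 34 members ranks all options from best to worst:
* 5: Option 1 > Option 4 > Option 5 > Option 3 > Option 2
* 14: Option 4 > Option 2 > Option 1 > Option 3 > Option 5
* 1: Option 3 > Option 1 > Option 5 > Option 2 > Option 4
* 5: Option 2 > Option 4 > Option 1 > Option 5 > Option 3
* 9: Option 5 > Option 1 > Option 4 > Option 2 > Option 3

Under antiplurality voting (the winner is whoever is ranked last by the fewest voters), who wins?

Option 1

Last-place votes: Option 1 0, Option 2 5, Option 3 14, Option 4 1, Option 5 14.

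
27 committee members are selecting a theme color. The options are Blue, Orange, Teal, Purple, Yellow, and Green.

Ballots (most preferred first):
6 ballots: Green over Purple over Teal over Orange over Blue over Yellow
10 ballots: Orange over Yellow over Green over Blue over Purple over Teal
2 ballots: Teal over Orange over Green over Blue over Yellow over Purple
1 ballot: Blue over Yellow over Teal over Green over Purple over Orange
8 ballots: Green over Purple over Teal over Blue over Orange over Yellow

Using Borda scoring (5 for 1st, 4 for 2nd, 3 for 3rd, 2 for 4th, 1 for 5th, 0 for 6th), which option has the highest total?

Blue: 6×1 + 10×2 + 2×2 + 1×5 + 8×2 = 51
Orange: 6×2 + 10×5 + 2×4 + 1×0 + 8×1 = 78
Teal: 6×3 + 10×0 + 2×5 + 1×3 + 8×3 = 55
Purple: 6×4 + 10×1 + 2×0 + 1×1 + 8×4 = 67
Yellow: 6×0 + 10×4 + 2×1 + 1×4 + 8×0 = 46
Green: 6×5 + 10×3 + 2×3 + 1×2 + 8×5 = 108

Green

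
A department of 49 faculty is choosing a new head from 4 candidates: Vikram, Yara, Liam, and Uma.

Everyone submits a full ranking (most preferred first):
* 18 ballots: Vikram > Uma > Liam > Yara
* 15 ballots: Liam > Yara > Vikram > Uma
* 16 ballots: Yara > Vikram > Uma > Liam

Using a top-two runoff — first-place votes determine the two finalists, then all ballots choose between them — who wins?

Yara

Round 1 first-place votes: Vikram 18, Yara 16, Liam 15, Uma 0. Vikram and Yara advance.
Runoff: Vikram is ranked above Yara on 18 ballots, Yara above Vikram on 31.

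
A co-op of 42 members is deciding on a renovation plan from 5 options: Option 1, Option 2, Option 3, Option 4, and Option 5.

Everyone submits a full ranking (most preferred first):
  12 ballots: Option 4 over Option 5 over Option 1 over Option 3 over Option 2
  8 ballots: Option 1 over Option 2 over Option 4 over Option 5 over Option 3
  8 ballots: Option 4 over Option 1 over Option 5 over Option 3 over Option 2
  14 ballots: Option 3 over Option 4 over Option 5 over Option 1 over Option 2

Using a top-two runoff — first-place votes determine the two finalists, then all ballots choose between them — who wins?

Option 4

Round 1 first-place votes: Option 1 8, Option 2 0, Option 3 14, Option 4 20, Option 5 0. Option 4 and Option 3 advance.
Runoff: Option 4 is ranked above Option 3 on 28 ballots, Option 3 above Option 4 on 14.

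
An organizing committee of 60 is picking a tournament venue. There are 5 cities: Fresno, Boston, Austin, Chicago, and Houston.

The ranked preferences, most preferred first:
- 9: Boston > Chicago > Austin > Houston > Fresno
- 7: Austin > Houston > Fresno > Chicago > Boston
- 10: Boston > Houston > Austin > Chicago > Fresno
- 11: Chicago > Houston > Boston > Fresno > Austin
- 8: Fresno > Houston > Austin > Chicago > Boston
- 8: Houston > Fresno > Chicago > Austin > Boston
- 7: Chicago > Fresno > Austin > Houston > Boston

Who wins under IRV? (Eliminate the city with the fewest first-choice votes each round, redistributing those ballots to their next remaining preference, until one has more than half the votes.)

Houston

Round 1: Fresno 8, Boston 19, Austin 7, Chicago 18, Houston 8. Austin eliminated.
Round 2: Fresno 8, Boston 19, Chicago 18, Houston 15. Fresno eliminated.
Round 3: Boston 19, Chicago 18, Houston 23. Chicago eliminated.
Round 4: Boston 19, Houston 41. Houston has a majority (≥31).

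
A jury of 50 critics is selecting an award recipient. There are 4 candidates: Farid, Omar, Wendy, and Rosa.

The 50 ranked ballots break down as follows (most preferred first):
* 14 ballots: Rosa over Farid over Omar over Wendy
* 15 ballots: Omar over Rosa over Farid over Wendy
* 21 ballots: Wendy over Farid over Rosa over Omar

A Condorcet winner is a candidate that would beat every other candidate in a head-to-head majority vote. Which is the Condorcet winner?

Rosa vs Farid: 29–21
Rosa vs Omar: 35–15
Rosa vs Wendy: 29–21
Rosa beats every other candidate.

Rosa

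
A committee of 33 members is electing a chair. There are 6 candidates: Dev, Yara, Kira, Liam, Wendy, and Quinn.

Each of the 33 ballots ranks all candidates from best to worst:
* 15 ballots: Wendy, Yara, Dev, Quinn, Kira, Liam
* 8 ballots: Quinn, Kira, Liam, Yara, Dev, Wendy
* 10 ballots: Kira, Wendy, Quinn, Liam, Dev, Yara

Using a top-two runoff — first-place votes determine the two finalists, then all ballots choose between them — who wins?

Kira

Round 1 first-place votes: Dev 0, Yara 0, Kira 10, Liam 0, Wendy 15, Quinn 8. Wendy and Kira advance.
Runoff: Wendy is ranked above Kira on 15 ballots, Kira above Wendy on 18.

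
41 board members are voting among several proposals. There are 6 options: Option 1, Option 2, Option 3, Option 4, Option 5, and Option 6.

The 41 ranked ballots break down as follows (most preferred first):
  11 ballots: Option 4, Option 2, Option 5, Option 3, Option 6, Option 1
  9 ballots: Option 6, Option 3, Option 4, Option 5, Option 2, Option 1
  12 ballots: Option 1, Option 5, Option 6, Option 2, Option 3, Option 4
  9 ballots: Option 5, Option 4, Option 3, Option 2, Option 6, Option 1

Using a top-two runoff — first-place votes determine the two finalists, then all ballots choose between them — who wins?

Round 1 first-place votes: Option 1 12, Option 2 0, Option 3 0, Option 4 11, Option 5 9, Option 6 9. Option 1 and Option 4 advance.
Runoff: Option 1 is ranked above Option 4 on 12 ballots, Option 4 above Option 1 on 29.

Option 4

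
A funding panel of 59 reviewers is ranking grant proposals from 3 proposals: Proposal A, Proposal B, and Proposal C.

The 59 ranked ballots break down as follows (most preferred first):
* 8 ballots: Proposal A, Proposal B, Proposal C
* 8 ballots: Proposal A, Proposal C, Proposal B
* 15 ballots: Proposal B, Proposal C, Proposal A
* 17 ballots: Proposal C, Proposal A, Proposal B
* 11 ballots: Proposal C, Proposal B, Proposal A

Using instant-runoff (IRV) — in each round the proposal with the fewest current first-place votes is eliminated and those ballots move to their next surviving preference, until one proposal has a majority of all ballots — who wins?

Proposal C

Round 1: Proposal A 16, Proposal B 15, Proposal C 28. Proposal B eliminated.
Round 2: Proposal A 16, Proposal C 43. Proposal C has a majority (≥30).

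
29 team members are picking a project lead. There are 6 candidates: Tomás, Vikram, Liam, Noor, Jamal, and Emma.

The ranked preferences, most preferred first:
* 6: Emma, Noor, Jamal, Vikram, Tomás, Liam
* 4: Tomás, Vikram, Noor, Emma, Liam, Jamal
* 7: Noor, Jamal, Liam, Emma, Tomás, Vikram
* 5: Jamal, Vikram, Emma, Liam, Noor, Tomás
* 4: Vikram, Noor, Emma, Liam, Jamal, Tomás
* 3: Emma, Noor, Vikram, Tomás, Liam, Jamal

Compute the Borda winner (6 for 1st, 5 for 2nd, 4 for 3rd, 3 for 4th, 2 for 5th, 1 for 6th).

Tomás: 6×2 + 4×6 + 7×2 + 5×1 + 4×1 + 3×3 = 68
Vikram: 6×3 + 4×5 + 7×1 + 5×5 + 4×6 + 3×4 = 106
Liam: 6×1 + 4×2 + 7×4 + 5×3 + 4×3 + 3×2 = 75
Noor: 6×5 + 4×4 + 7×6 + 5×2 + 4×5 + 3×5 = 133
Jamal: 6×4 + 4×1 + 7×5 + 5×6 + 4×2 + 3×1 = 104
Emma: 6×6 + 4×3 + 7×3 + 5×4 + 4×4 + 3×6 = 123

Noor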